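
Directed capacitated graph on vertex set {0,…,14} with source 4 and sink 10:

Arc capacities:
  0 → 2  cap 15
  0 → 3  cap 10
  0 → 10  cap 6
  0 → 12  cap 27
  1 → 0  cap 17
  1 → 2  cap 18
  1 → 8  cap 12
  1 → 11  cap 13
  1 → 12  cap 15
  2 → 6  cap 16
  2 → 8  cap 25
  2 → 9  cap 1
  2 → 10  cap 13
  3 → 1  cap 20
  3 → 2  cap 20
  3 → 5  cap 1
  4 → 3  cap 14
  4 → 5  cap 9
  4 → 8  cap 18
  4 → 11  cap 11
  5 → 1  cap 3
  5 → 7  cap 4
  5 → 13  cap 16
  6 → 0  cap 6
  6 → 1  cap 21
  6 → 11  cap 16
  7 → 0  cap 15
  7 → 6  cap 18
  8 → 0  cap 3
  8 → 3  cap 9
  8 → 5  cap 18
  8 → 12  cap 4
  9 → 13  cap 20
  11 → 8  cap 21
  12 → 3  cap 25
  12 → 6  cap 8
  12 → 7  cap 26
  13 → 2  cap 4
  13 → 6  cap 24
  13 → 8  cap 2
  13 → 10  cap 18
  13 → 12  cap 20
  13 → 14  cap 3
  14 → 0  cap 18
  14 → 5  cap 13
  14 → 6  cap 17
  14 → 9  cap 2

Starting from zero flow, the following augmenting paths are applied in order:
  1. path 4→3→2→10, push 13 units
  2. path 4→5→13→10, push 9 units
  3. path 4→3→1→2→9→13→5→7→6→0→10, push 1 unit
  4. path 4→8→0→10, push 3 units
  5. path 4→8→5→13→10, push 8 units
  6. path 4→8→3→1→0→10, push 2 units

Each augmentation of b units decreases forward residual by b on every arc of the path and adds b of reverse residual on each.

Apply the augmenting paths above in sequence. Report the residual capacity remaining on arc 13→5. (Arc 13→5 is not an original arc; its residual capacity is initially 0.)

Residual capacity of (13,5): 16

after path 1 (4→3→2→10, push 13): res(13,5)=0
after path 2 (4→5→13→10, push 9): res(13,5)=9
after path 3 (4→3→1→2→9→13→5→7→6→0→10, push 1): res(13,5)=8
after path 4 (4→8→0→10, push 3): res(13,5)=8
after path 5 (4→8→5→13→10, push 8): res(13,5)=16
after path 6 (4→8→3→1→0→10, push 2): res(13,5)=16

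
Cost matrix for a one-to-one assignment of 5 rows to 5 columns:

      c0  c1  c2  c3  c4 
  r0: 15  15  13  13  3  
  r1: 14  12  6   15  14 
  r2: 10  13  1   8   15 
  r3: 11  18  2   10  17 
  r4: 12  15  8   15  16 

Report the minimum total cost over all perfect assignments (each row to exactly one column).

optimal assignment: row0→col4 (cost 3), row1→col1 (cost 12), row2→col3 (cost 8), row3→col2 (cost 2), row4→col0 (cost 12)
total = 3 + 12 + 8 + 2 + 12 = 37

Minimum assignment cost: 37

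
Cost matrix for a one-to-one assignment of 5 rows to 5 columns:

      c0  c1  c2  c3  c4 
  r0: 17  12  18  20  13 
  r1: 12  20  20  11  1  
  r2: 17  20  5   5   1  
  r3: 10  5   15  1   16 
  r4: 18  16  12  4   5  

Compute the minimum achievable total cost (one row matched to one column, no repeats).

Minimum assignment cost: 32

one of 2 optimal assignments: row0→col0 (cost 17), row1→col4 (cost 1), row2→col2 (cost 5), row3→col1 (cost 5), row4→col3 (cost 4)
total = 17 + 1 + 5 + 5 + 4 = 32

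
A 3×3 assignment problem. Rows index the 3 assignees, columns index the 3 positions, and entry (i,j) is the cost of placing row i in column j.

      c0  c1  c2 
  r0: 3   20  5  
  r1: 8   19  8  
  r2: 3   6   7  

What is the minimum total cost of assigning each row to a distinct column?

Minimum assignment cost: 17

optimal assignment: row0→col0 (cost 3), row1→col2 (cost 8), row2→col1 (cost 6)
total = 3 + 8 + 6 = 17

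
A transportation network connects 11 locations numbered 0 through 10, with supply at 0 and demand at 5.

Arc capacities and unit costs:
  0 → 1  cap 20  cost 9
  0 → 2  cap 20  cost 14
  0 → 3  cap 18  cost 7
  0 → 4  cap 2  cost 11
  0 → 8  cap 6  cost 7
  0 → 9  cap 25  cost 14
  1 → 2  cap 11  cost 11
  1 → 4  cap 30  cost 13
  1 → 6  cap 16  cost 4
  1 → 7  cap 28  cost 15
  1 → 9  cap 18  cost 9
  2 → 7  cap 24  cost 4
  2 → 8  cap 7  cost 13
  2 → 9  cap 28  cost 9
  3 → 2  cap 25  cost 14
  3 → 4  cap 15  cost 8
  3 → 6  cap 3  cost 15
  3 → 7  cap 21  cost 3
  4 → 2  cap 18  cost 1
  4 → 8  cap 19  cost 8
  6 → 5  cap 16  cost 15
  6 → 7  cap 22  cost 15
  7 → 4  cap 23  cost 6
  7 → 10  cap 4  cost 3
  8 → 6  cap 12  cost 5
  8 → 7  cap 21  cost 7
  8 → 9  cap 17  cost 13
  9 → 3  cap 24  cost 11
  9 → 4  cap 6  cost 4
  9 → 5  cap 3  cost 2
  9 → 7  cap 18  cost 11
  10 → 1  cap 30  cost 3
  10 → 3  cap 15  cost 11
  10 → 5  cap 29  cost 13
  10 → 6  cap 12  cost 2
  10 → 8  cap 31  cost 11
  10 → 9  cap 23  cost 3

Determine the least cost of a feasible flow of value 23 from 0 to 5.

Minimum cost for 23 units: 594

shortest-cost path #1: 0→9→5 push 3 @ unit cost 16 (adds 48)
shortest-cost path #2: 0→3→7→10→5 push 4 @ unit cost 26 (adds 104)
shortest-cost path #3: 0→8→6→5 push 6 @ unit cost 27 (adds 162)
shortest-cost path #4: 0→1→6→5 push 10 @ unit cost 28 (adds 280)
total cost = 594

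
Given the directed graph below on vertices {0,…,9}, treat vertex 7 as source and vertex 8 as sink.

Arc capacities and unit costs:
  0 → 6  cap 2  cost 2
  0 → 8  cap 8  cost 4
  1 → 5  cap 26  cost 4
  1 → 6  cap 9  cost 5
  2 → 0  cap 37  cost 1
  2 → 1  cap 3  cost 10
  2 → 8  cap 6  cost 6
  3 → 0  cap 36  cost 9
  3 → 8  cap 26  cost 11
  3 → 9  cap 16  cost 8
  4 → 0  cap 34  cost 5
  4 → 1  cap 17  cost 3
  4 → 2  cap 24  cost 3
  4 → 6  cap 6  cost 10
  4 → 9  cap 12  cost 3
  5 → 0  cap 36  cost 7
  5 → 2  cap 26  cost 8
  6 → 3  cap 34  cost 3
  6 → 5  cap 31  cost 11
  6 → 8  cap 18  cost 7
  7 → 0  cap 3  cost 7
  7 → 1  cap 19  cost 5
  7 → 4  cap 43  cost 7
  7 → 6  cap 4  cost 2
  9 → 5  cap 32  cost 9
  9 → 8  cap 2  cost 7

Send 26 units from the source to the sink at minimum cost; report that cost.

shortest-cost path #1: 7→6→8 push 4 @ unit cost 9 (adds 36)
shortest-cost path #2: 7→0→8 push 3 @ unit cost 11 (adds 33)
shortest-cost path #3: 7→4→2→0→8 push 5 @ unit cost 15 (adds 75)
shortest-cost path #4: 7→4→2→8 push 6 @ unit cost 16 (adds 96)
shortest-cost path #5: 7→1→6→8 push 8 @ unit cost 17 (adds 136)
total cost = 376

Minimum cost for 26 units: 376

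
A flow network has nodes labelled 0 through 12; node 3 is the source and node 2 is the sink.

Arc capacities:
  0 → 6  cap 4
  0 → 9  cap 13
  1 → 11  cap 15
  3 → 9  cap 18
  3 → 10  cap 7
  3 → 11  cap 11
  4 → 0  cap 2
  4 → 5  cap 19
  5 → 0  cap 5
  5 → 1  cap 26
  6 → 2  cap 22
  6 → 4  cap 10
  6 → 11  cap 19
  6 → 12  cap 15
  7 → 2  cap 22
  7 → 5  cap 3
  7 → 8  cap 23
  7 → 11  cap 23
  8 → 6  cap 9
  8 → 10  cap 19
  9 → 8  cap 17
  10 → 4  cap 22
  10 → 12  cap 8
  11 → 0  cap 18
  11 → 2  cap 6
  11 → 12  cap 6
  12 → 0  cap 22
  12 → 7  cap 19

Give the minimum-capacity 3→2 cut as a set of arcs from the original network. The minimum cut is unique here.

Min-cut arcs: {(0,6), (8,6), (10,12), (11,2), (11,12)} (total capacity 33)

augment #1: 3→11→2 push 6
augment #2: 3→9→8→6→2 push 9
augment #3: 3→10→12→7→2 push 7
augment #4: 3→11→0→6→2 push 4
augment #5: 3→11→12→7→2 push 1
augment #6: 3→9→8→10→12→7→2 push 1
augment #7: 3→9→8→10→4→0→11→12→7→2 push 2
augment #8: 3→9→8→10→4→5→0→11→12→7→2 push 2
augment #9: 3→9→8→10→4→5→1→11→12→7→2 push 1
max flow = 33; residual-reachable set from 3 gives S-side
cut edges (S→T): {(0,6), (8,6), (10,12), (11,2), (11,12)} total cap 33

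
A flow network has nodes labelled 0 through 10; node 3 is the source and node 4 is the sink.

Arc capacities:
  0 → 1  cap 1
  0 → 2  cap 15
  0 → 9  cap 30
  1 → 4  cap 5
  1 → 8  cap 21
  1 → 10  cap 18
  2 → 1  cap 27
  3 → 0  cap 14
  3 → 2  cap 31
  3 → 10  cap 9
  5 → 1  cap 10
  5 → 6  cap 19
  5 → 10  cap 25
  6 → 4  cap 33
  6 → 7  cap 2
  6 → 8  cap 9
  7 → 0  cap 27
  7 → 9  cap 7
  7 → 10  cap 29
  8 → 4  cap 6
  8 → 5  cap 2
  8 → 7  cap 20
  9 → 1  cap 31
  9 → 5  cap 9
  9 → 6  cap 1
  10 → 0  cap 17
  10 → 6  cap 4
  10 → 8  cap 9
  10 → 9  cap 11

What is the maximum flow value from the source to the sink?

augment #1: 3→0→1→4 bottleneck 1, total now 1
augment #2: 3→2→1→4 bottleneck 4, total now 5
augment #3: 3→10→6→4 bottleneck 4, total now 9
augment #4: 3→10→8→4 bottleneck 5, total now 14
augment #5: 3→0→9→6→4 bottleneck 1, total now 15
augment #6: 3→2→1→8→4 bottleneck 1, total now 16
augment #7: 3→0→9→5→6→4 bottleneck 9, total now 25
augment #8: 3→2→1→8→5→6→4 bottleneck 2, total now 27

Maximum flow value: 27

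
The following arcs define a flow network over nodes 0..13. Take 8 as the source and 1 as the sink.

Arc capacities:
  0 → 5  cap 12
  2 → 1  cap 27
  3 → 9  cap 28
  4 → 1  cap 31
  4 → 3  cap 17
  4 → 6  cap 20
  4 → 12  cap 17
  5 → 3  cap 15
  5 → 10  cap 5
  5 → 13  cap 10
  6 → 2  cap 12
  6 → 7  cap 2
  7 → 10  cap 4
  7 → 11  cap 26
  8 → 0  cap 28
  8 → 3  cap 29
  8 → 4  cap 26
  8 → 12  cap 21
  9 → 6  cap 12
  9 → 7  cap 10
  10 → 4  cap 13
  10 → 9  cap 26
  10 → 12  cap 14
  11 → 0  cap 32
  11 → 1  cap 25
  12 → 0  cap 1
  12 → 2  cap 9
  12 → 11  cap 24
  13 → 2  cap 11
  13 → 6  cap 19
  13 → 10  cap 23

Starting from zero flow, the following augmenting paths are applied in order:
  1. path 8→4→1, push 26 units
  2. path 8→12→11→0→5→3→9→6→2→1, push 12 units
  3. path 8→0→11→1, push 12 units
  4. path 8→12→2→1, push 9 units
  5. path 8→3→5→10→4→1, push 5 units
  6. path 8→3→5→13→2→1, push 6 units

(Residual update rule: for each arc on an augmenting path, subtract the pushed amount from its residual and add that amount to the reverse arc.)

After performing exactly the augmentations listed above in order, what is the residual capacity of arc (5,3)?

Residual capacity of (5,3): 14

after path 1 (8→4→1, push 26): res(5,3)=15
after path 2 (8→12→11→0→5→3→9→6→2→1, push 12): res(5,3)=3
after path 3 (8→0→11→1, push 12): res(5,3)=3
after path 4 (8→12→2→1, push 9): res(5,3)=3
after path 5 (8→3→5→10→4→1, push 5): res(5,3)=8
after path 6 (8→3→5→13→2→1, push 6): res(5,3)=14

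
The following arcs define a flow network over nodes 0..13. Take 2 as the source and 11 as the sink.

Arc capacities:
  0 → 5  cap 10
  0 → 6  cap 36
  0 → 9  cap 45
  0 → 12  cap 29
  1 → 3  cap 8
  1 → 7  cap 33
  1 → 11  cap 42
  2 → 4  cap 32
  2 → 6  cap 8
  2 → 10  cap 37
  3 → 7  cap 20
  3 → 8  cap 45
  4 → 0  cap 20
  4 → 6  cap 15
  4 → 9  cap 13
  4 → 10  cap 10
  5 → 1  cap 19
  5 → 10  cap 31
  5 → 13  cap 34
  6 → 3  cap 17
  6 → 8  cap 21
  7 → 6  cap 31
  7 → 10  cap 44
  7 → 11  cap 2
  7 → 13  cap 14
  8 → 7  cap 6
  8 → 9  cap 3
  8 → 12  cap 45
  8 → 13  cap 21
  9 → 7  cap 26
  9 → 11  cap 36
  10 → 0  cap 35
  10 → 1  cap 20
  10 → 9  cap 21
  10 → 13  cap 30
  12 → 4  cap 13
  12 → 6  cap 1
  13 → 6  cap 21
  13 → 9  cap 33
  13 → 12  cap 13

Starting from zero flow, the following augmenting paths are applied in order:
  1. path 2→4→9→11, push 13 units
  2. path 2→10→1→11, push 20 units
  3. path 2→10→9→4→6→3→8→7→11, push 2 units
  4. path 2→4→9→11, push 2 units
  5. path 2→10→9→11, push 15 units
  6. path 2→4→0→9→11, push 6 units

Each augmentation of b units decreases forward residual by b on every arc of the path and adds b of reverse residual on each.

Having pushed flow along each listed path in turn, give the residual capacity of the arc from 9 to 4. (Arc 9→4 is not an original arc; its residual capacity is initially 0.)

Residual capacity of (9,4): 13

after path 1 (2→4→9→11, push 13): res(9,4)=13
after path 2 (2→10→1→11, push 20): res(9,4)=13
after path 3 (2→10→9→4→6→3→8→7→11, push 2): res(9,4)=11
after path 4 (2→4→9→11, push 2): res(9,4)=13
after path 5 (2→10→9→11, push 15): res(9,4)=13
after path 6 (2→4→0→9→11, push 6): res(9,4)=13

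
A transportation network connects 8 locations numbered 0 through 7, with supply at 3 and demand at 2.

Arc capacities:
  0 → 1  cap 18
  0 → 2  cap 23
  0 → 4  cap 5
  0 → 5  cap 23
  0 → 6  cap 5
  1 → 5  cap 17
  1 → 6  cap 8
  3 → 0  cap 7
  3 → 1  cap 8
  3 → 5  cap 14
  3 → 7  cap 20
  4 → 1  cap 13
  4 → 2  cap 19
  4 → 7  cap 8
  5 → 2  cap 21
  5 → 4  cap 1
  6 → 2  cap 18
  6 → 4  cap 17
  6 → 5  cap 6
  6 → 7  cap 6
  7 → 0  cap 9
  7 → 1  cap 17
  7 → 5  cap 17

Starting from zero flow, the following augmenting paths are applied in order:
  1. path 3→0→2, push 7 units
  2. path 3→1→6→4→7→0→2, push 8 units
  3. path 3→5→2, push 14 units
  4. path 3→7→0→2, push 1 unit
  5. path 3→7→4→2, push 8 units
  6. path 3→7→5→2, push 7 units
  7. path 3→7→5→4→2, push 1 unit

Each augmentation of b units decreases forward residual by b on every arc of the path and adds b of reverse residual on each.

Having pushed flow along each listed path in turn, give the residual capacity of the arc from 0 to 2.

Residual capacity of (0,2): 7

after path 1 (3→0→2, push 7): res(0,2)=16
after path 2 (3→1→6→4→7→0→2, push 8): res(0,2)=8
after path 3 (3→5→2, push 14): res(0,2)=8
after path 4 (3→7→0→2, push 1): res(0,2)=7
after path 5 (3→7→4→2, push 8): res(0,2)=7
after path 6 (3→7→5→2, push 7): res(0,2)=7
after path 7 (3→7→5→4→2, push 1): res(0,2)=7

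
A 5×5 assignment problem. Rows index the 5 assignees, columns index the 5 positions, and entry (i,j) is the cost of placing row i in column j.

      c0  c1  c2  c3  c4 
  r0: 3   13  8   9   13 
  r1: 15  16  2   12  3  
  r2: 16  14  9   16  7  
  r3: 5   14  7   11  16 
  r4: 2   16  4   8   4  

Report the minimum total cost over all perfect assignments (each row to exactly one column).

Minimum assignment cost: 34

one of 4 optimal assignments: row0→col0 (cost 3), row1→col2 (cost 2), row2→col1 (cost 14), row3→col3 (cost 11), row4→col4 (cost 4)
total = 3 + 2 + 14 + 11 + 4 = 34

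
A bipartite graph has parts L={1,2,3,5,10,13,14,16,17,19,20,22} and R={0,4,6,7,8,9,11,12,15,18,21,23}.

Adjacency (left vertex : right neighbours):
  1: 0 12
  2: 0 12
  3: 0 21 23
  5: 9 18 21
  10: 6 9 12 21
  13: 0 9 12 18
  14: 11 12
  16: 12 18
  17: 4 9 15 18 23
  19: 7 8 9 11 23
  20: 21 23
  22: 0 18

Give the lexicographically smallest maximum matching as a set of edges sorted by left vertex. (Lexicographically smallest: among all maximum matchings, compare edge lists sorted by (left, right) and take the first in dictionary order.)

Lex-smallest maximum matching: {(1,0), (2,12), (3,21), (5,9), (10,6), (13,18), (14,11), (17,4), (19,7), (20,23)}

|M| = 10 (so the lex-smallest maximum matching has 10 edges)
process left vertices in ascending order; for each, take the smallest-labelled available neighbour that still permits 10 edges overall, or leave it unmatched if none does
lex-smallest matching: {1-0, 2-12, 3-21, 5-9, 10-6, 13-18, 14-11, 17-4, 19-7, 20-23}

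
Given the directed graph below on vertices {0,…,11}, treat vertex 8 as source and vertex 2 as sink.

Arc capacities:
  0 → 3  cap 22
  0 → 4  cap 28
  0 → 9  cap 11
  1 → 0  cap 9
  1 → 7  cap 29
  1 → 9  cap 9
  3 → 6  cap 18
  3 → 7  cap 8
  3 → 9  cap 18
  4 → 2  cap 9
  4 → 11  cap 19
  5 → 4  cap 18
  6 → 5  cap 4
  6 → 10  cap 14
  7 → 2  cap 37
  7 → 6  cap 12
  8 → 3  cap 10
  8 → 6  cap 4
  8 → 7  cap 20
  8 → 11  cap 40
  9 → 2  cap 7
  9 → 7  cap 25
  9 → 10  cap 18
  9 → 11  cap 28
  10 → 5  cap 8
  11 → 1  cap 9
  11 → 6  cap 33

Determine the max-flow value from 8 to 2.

augment #1: 8→7→2 bottleneck 20, total now 20
augment #2: 8→3→7→2 bottleneck 8, total now 28
augment #3: 8→3→9→2 bottleneck 2, total now 30
augment #4: 8→6→5→4→2 bottleneck 4, total now 34
augment #5: 8→11→1→7→2 bottleneck 9, total now 43
augment #6: 8→11→6→10→5→4→2 bottleneck 5, total now 48

Maximum flow value: 48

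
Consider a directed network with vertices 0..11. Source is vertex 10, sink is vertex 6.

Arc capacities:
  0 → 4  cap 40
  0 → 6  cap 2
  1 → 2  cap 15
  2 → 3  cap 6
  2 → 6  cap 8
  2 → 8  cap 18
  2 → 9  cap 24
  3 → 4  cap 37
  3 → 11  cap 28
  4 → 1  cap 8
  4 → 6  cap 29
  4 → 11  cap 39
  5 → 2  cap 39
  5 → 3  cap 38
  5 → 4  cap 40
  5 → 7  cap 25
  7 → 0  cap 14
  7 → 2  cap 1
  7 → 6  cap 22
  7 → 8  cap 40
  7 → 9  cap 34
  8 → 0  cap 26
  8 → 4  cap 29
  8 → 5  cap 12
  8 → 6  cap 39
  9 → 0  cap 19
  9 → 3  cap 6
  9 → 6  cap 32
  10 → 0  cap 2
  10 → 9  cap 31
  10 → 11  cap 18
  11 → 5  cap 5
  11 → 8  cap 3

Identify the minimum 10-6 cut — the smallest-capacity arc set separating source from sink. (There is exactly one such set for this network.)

augment #1: 10→0→6 push 2
augment #2: 10→9→6 push 31
augment #3: 10→11→8→6 push 3
augment #4: 10→11→5→2→6 push 5
max flow = 41; residual-reachable set from 10 gives S-side
cut edges (S→T): {(10,0), (10,9), (11,5), (11,8)} total cap 41

Min-cut arcs: {(10,0), (10,9), (11,5), (11,8)} (total capacity 41)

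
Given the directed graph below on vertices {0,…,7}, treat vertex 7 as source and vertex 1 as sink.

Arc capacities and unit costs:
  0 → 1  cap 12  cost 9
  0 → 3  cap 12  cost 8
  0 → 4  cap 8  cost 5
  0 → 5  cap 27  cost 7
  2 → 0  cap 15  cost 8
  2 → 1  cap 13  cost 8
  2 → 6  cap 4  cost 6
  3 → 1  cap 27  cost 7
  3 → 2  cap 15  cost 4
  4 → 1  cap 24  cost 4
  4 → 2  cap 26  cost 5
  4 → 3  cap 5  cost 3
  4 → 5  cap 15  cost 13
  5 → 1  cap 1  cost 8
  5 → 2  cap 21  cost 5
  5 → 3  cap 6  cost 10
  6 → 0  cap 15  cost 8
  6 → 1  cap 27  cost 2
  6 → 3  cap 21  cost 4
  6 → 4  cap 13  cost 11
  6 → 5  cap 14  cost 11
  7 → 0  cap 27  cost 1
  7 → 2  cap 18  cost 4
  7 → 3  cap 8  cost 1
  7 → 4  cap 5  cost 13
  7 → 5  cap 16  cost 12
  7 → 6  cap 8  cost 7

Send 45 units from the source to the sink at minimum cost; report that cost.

Minimum cost for 45 units: 444

shortest-cost path #1: 7→3→1 push 8 @ unit cost 8 (adds 64)
shortest-cost path #2: 7→6→1 push 8 @ unit cost 9 (adds 72)
shortest-cost path #3: 7→0→1 push 12 @ unit cost 10 (adds 120)
shortest-cost path #4: 7→0→4→1 push 8 @ unit cost 10 (adds 80)
shortest-cost path #5: 7→2→1 push 9 @ unit cost 12 (adds 108)
total cost = 444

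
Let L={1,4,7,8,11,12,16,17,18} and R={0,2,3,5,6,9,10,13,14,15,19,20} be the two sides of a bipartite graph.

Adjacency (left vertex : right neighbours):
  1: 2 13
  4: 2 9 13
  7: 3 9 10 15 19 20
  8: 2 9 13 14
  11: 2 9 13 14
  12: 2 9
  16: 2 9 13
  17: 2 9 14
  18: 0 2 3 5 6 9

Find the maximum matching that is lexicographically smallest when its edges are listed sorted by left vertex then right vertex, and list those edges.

Lex-smallest maximum matching: {(1,2), (4,9), (7,3), (8,13), (11,14), (18,0)}

|M| = 6 (so the lex-smallest maximum matching has 6 edges)
process left vertices in ascending order; for each, take the smallest-labelled available neighbour that still permits 6 edges overall, or leave it unmatched if none does
lex-smallest matching: {1-2, 4-9, 7-3, 8-13, 11-14, 18-0}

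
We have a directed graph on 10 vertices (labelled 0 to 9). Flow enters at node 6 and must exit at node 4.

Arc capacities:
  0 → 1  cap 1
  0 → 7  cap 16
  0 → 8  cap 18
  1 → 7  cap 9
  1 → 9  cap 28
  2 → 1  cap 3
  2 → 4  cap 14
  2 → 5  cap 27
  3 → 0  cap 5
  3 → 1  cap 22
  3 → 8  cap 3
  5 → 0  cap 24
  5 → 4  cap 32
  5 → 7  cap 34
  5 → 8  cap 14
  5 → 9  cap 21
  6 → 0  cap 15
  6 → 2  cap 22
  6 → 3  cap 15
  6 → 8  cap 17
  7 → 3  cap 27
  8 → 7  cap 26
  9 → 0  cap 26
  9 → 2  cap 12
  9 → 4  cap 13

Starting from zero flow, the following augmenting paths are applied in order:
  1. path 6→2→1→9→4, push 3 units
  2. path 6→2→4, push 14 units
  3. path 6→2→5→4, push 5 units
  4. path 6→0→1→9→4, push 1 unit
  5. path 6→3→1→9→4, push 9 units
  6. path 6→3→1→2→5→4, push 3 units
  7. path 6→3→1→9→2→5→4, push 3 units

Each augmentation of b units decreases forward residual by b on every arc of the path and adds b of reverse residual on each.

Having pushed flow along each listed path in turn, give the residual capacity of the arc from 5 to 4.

Residual capacity of (5,4): 21

after path 1 (6→2→1→9→4, push 3): res(5,4)=32
after path 2 (6→2→4, push 14): res(5,4)=32
after path 3 (6→2→5→4, push 5): res(5,4)=27
after path 4 (6→0→1→9→4, push 1): res(5,4)=27
after path 5 (6→3→1→9→4, push 9): res(5,4)=27
after path 6 (6→3→1→2→5→4, push 3): res(5,4)=24
after path 7 (6→3→1→9→2→5→4, push 3): res(5,4)=21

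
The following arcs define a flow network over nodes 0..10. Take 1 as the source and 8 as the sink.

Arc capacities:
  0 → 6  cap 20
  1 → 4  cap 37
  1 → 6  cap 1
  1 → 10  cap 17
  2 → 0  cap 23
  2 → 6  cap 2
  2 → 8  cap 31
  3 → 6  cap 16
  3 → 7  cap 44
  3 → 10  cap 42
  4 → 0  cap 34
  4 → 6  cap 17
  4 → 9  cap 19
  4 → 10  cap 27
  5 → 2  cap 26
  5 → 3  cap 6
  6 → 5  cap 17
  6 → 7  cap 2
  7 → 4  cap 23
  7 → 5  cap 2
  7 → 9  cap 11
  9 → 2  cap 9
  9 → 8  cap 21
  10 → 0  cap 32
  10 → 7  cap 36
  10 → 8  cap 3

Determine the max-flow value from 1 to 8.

augment #1: 1→10→8 bottleneck 3, total now 3
augment #2: 1→4→9→8 bottleneck 19, total now 22
augment #3: 1→6→5→2→8 bottleneck 1, total now 23
augment #4: 1→10→7→9→8 bottleneck 2, total now 25
augment #5: 1→4→6→5→2→8 bottleneck 16, total now 41
augment #6: 1→10→7→5→2→8 bottleneck 2, total now 43
augment #7: 1→10→7→9→2→8 bottleneck 9, total now 52

Maximum flow value: 52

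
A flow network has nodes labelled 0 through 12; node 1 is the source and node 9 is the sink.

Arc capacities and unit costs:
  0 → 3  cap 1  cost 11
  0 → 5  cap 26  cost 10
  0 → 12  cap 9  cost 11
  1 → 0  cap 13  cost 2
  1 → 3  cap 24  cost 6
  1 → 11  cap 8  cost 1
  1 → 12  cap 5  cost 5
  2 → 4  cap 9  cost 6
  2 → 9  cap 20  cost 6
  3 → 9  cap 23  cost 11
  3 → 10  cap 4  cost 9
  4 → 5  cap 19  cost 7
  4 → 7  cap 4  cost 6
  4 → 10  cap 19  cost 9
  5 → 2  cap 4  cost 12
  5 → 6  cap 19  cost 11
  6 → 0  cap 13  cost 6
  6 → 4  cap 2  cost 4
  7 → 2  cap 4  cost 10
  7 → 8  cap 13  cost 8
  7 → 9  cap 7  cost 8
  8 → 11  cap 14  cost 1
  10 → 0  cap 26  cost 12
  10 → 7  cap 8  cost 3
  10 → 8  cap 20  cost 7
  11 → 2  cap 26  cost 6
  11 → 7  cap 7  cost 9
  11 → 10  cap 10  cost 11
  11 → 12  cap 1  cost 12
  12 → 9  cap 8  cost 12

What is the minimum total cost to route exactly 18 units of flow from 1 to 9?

shortest-cost path #1: 1→11→2→9 push 8 @ unit cost 13 (adds 104)
shortest-cost path #2: 1→3→9 push 10 @ unit cost 17 (adds 170)
total cost = 274

Minimum cost for 18 units: 274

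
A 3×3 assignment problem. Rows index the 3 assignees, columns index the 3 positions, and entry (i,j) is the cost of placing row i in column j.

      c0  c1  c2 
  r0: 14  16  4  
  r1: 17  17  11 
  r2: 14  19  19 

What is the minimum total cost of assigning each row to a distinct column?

optimal assignment: row0→col2 (cost 4), row1→col1 (cost 17), row2→col0 (cost 14)
total = 4 + 17 + 14 = 35

Minimum assignment cost: 35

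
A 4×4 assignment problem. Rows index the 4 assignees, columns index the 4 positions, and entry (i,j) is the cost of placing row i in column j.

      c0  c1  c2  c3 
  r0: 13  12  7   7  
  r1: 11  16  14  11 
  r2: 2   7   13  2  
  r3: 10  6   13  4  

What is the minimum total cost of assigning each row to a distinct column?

Minimum assignment cost: 26

one of 2 optimal assignments: row0→col2 (cost 7), row1→col0 (cost 11), row2→col3 (cost 2), row3→col1 (cost 6)
total = 7 + 11 + 2 + 6 = 26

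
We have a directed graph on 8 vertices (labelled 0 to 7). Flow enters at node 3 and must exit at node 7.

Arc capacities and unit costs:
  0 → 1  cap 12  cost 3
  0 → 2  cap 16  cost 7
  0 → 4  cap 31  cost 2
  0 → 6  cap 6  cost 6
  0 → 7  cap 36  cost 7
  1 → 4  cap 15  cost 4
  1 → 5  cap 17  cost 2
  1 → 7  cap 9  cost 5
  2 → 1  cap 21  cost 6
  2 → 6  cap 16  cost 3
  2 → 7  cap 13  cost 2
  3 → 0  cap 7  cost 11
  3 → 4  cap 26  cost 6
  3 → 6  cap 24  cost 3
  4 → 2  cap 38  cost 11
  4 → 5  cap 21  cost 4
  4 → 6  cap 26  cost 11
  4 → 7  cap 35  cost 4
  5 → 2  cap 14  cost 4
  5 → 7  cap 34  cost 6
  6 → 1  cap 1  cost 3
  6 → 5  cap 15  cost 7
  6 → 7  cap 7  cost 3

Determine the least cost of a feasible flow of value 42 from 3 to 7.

Minimum cost for 42 units: 441

shortest-cost path #1: 3→6→7 push 7 @ unit cost 6 (adds 42)
shortest-cost path #2: 3→4→7 push 26 @ unit cost 10 (adds 260)
shortest-cost path #3: 3→6→1→7 push 1 @ unit cost 11 (adds 11)
shortest-cost path #4: 3→6→5→7 push 8 @ unit cost 16 (adds 128)
total cost = 441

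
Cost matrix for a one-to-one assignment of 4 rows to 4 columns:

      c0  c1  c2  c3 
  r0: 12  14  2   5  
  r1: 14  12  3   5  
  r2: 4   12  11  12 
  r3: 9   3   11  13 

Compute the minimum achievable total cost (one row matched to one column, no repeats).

optimal assignment: row0→col2 (cost 2), row1→col3 (cost 5), row2→col0 (cost 4), row3→col1 (cost 3)
total = 2 + 5 + 4 + 3 = 14

Minimum assignment cost: 14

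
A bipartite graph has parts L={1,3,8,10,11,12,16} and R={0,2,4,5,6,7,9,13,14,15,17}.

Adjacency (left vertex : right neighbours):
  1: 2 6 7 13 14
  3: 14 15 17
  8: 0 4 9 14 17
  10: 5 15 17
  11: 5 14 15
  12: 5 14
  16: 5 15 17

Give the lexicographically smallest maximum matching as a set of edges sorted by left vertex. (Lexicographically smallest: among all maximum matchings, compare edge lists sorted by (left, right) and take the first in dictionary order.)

Lex-smallest maximum matching: {(1,2), (3,14), (8,0), (10,5), (11,15), (16,17)}

|M| = 6 (so the lex-smallest maximum matching has 6 edges)
process left vertices in ascending order; for each, take the smallest-labelled available neighbour that still permits 6 edges overall, or leave it unmatched if none does
lex-smallest matching: {1-2, 3-14, 8-0, 10-5, 11-15, 16-17}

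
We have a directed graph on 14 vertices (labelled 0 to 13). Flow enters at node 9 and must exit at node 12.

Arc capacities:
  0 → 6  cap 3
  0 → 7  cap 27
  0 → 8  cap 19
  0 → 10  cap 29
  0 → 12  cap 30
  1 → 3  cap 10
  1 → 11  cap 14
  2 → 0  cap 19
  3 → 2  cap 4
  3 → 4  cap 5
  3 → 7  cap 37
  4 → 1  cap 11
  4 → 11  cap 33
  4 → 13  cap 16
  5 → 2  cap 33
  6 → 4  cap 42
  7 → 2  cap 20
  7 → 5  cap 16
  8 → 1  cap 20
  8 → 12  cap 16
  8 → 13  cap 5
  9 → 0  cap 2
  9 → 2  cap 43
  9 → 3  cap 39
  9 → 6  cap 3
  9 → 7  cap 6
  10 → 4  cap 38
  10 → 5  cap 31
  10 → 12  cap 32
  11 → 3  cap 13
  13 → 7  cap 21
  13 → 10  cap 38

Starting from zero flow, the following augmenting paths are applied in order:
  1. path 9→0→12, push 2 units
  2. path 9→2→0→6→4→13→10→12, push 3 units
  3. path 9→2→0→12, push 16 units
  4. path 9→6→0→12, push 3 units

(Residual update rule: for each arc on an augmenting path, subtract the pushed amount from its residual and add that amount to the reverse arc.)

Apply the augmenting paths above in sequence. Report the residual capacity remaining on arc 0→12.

Residual capacity of (0,12): 9

after path 1 (9→0→12, push 2): res(0,12)=28
after path 2 (9→2→0→6→4→13→10→12, push 3): res(0,12)=28
after path 3 (9→2→0→12, push 16): res(0,12)=12
after path 4 (9→6→0→12, push 3): res(0,12)=9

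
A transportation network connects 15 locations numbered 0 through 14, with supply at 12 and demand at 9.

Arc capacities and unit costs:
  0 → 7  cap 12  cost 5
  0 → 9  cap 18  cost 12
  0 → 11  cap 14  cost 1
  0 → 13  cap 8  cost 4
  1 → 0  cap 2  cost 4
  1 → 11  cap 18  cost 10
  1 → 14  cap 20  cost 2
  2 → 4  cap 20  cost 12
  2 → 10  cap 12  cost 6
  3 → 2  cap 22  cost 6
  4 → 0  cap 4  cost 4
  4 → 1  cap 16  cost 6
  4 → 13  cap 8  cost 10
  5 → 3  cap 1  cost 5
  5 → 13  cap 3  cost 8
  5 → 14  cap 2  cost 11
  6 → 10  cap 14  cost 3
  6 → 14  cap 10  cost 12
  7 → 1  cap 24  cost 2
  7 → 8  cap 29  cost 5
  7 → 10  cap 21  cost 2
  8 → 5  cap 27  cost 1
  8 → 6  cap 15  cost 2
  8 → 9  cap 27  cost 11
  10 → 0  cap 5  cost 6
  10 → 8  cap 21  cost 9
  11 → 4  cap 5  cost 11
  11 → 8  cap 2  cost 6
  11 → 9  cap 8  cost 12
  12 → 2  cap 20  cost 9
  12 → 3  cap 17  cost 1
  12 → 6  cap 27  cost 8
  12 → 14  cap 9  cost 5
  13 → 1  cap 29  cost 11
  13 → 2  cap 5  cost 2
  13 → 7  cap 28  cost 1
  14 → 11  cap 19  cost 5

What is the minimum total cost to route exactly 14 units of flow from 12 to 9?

shortest-cost path #1: 12→14→11→9 push 8 @ unit cost 22 (adds 176)
shortest-cost path #2: 12→14→11→8→9 push 1 @ unit cost 27 (adds 27)
shortest-cost path #3: 12→6→10→0→9 push 5 @ unit cost 29 (adds 145)
total cost = 348

Minimum cost for 14 units: 348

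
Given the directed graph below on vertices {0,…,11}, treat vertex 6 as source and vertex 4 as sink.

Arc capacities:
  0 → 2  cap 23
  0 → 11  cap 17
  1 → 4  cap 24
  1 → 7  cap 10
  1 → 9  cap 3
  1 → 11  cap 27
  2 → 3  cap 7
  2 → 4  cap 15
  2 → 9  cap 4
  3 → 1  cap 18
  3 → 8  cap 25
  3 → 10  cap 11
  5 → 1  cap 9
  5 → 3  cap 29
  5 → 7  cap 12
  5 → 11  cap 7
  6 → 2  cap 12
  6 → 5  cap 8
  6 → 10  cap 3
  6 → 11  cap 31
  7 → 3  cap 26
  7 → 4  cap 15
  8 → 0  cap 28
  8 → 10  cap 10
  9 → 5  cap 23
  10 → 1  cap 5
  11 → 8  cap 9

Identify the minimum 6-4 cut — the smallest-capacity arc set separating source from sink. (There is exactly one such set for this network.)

augment #1: 6→2→4 push 12
augment #2: 6→5→1→4 push 8
augment #3: 6→10→1→4 push 3
augment #4: 6→11→8→0→2→4 push 3
augment #5: 6→11→8→10→1→4 push 2
augment #6: 6→11→8→0→2→3→1→4 push 4
max flow = 32; residual-reachable set from 6 gives S-side
cut edges (S→T): {(6,2), (6,5), (6,10), (11,8)} total cap 32

Min-cut arcs: {(6,2), (6,5), (6,10), (11,8)} (total capacity 32)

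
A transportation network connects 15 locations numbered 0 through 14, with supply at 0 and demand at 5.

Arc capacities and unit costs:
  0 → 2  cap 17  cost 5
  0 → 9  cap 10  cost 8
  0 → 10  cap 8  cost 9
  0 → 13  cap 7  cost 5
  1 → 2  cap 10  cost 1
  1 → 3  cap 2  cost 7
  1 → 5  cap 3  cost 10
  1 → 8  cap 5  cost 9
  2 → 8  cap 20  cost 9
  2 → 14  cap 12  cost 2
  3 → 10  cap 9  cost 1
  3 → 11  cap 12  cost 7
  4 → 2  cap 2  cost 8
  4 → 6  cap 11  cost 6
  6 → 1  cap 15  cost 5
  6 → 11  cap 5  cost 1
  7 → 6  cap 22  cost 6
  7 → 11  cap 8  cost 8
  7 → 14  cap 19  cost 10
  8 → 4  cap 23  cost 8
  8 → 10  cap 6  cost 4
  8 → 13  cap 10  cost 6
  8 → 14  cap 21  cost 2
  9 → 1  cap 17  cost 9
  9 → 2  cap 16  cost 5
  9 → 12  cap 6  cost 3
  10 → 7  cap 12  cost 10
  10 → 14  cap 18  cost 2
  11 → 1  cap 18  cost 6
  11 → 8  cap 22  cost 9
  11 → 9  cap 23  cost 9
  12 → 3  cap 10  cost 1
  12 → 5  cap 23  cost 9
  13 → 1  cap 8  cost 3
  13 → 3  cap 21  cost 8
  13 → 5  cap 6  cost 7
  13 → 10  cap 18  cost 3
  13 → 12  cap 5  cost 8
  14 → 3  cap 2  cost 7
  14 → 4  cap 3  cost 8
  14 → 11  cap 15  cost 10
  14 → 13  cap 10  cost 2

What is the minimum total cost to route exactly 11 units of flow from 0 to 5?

shortest-cost path #1: 0→13→5 push 6 @ unit cost 12 (adds 72)
shortest-cost path #2: 0→13→1→5 push 1 @ unit cost 18 (adds 18)
shortest-cost path #3: 0→9→12→5 push 4 @ unit cost 20 (adds 80)
total cost = 170

Minimum cost for 11 units: 170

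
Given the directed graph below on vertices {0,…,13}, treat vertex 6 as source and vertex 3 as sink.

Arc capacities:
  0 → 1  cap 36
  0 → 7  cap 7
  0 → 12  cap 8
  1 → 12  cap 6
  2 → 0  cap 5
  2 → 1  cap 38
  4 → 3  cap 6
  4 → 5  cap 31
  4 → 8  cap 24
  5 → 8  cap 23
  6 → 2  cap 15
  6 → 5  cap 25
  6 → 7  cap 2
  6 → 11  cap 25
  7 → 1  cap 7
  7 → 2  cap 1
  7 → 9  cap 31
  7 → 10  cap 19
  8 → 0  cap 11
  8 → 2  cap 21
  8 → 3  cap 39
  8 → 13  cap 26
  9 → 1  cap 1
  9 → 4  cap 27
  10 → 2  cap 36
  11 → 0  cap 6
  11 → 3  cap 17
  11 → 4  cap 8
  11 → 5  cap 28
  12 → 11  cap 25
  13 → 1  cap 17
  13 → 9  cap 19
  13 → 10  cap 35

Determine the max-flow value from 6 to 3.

Maximum flow value: 57

augment #1: 6→11→3 bottleneck 17, total now 17
augment #2: 6→5→8→3 bottleneck 23, total now 40
augment #3: 6→11→4→3 bottleneck 6, total now 46
augment #4: 6→11→4→8→3 bottleneck 2, total now 48
augment #5: 6→7→9→4→8→3 bottleneck 2, total now 50
augment #6: 6→2→0→7→9→4→8→3 bottleneck 5, total now 55
augment #7: 6→2→1→12→11→0→7→9→4→8→3 bottleneck 2, total now 57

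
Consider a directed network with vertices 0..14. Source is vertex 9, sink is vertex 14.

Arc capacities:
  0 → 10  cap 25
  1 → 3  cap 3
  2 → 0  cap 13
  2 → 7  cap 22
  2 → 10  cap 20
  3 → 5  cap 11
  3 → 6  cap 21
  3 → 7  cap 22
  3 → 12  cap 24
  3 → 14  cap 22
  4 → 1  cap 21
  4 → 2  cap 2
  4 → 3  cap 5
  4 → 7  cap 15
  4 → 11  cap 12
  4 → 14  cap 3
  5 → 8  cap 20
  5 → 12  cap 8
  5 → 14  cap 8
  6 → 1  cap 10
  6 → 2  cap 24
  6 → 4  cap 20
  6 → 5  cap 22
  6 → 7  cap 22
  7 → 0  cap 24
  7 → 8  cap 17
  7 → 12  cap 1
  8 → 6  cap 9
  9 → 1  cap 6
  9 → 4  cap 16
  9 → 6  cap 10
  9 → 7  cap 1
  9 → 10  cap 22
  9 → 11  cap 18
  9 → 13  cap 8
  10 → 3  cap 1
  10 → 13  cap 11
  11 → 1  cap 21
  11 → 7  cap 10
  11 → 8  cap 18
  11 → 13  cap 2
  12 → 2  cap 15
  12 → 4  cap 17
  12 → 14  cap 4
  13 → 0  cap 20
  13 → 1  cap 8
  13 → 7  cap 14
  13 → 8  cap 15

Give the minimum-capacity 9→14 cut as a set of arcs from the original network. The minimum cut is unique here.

augment #1: 9→4→14 push 3
augment #2: 9→1→3→14 push 3
augment #3: 9→4→3→14 push 5
augment #4: 9→6→5→14 push 8
augment #5: 9→7→12→14 push 1
augment #6: 9→10→3→14 push 1
augment #7: 9→6→5→12→14 push 2
augment #8: 9→11→8→6→5→12→14 push 1
max flow = 24; residual-reachable set from 9 gives S-side
cut edges (S→T): {(1,3), (4,3), (4,14), (5,14), (10,3), (12,14)} total cap 24

Min-cut arcs: {(1,3), (4,3), (4,14), (5,14), (10,3), (12,14)} (total capacity 24)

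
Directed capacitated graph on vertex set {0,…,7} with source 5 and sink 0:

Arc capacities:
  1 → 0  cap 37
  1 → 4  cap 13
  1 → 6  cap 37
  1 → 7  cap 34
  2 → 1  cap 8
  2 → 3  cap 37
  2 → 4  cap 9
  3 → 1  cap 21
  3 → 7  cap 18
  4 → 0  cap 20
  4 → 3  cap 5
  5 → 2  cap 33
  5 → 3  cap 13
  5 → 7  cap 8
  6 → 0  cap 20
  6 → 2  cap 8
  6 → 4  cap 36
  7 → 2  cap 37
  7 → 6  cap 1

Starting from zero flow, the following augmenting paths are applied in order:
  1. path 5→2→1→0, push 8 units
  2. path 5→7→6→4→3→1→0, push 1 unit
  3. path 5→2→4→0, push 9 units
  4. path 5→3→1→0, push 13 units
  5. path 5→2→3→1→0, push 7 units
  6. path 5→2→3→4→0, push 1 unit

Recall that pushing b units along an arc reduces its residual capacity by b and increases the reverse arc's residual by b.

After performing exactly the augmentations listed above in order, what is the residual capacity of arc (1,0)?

after path 1 (5→2→1→0, push 8): res(1,0)=29
after path 2 (5→7→6→4→3→1→0, push 1): res(1,0)=28
after path 3 (5→2→4→0, push 9): res(1,0)=28
after path 4 (5→3→1→0, push 13): res(1,0)=15
after path 5 (5→2→3→1→0, push 7): res(1,0)=8
after path 6 (5→2→3→4→0, push 1): res(1,0)=8

Residual capacity of (1,0): 8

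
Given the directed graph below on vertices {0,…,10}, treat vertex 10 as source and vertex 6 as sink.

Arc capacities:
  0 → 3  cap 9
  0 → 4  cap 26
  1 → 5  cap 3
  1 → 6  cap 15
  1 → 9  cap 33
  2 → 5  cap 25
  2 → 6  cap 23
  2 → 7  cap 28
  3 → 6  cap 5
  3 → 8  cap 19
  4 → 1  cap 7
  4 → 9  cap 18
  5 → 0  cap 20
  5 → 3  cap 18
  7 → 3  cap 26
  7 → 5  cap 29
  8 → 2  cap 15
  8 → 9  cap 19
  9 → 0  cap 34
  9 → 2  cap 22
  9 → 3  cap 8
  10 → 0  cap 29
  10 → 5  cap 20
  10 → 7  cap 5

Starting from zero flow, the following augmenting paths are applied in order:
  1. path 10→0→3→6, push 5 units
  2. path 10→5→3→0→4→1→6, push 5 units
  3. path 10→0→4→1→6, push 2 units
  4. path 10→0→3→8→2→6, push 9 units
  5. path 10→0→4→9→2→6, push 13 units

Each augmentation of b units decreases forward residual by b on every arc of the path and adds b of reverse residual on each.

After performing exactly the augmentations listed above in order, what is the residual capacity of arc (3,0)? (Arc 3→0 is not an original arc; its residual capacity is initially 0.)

Residual capacity of (3,0): 9

after path 1 (10→0→3→6, push 5): res(3,0)=5
after path 2 (10→5→3→0→4→1→6, push 5): res(3,0)=0
after path 3 (10→0→4→1→6, push 2): res(3,0)=0
after path 4 (10→0→3→8→2→6, push 9): res(3,0)=9
after path 5 (10→0→4→9→2→6, push 13): res(3,0)=9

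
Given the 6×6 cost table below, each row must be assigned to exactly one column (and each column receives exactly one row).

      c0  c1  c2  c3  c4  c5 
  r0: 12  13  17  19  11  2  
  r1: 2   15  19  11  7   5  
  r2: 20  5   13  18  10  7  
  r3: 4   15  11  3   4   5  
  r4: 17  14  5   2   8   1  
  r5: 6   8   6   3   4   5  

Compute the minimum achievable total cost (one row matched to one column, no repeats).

Minimum assignment cost: 21

one of 3 optimal assignments: row0→col5 (cost 2), row1→col0 (cost 2), row2→col1 (cost 5), row3→col3 (cost 3), row4→col2 (cost 5), row5→col4 (cost 4)
total = 2 + 2 + 5 + 3 + 5 + 4 = 21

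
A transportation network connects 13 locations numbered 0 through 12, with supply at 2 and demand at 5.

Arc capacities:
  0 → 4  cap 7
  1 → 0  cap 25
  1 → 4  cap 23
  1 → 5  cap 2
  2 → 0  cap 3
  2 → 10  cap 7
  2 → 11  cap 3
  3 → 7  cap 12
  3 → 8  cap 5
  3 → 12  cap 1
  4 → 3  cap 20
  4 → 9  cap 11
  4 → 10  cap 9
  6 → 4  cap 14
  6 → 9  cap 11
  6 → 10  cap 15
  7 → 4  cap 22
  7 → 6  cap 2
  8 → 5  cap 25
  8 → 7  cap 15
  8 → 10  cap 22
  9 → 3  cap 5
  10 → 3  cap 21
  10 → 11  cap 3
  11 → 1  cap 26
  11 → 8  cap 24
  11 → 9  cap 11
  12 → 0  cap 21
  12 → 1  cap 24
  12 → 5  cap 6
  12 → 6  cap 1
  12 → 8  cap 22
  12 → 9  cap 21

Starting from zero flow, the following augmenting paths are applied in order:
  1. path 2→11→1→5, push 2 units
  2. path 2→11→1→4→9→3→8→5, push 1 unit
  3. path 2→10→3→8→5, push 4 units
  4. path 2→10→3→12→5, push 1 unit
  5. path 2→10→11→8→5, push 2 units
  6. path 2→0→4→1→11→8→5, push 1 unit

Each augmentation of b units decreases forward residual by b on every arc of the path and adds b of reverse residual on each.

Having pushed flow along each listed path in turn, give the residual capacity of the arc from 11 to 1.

Residual capacity of (11,1): 24

after path 1 (2→11→1→5, push 2): res(11,1)=24
after path 2 (2→11→1→4→9→3→8→5, push 1): res(11,1)=23
after path 3 (2→10→3→8→5, push 4): res(11,1)=23
after path 4 (2→10→3→12→5, push 1): res(11,1)=23
after path 5 (2→10→11→8→5, push 2): res(11,1)=23
after path 6 (2→0→4→1→11→8→5, push 1): res(11,1)=24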